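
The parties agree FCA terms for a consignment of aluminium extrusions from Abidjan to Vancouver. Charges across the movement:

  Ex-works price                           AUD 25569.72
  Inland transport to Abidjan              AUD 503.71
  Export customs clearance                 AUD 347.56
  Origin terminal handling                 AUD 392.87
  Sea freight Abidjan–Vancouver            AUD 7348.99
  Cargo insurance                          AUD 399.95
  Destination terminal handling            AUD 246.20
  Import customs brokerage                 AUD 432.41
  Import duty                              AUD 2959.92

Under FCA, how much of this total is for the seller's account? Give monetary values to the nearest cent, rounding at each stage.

FCA: the seller delivers export-cleared goods to the carrier; the buyer bears costs from that point.
Seller's account: goods 25569.72 + inland to port 503.71 + export clearance 347.56 = 26420.99
Buyer's account: origin terminal 392.87 + freight 7348.99 + insurance 399.95 + destination terminal 246.20 + brokerage 432.41 + duty 2959.92 = 11780.34

Seller's account: AUD 26420.99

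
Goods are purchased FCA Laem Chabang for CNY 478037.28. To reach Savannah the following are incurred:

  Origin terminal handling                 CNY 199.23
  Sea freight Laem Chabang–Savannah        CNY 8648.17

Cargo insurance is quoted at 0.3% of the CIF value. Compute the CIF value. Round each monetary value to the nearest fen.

CIF value: CNY 488349.73

Let C be the CIF value. C = FCA price + pre-shipment costs + freight + 0.3% × C
C − 0.3% × C = 478037.28 + 199.23 + 8648.17
0.997 × C = 486884.68
C = 486884.68 / 0.997 = 488349.73
Insurance premium = 0.3% × 488349.73 = 1465.05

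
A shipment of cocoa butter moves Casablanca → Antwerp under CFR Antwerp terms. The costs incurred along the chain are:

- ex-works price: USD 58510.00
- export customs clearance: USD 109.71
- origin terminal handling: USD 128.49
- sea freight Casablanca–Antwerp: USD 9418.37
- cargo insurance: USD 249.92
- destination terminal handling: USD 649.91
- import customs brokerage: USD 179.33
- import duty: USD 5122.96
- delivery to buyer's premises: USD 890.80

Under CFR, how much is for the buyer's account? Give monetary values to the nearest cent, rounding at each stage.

Buyer's account: USD 7092.92

CFR: the seller pays costs through ocean freight to the destination port, but not insurance.
Seller's account: goods 58510.00 + export clearance 109.71 + origin terminal 128.49 + freight 9418.37 = 68166.57
Buyer's account: insurance 249.92 + destination terminal 649.91 + brokerage 179.33 + duty 5122.96 + delivery 890.80 = 7092.92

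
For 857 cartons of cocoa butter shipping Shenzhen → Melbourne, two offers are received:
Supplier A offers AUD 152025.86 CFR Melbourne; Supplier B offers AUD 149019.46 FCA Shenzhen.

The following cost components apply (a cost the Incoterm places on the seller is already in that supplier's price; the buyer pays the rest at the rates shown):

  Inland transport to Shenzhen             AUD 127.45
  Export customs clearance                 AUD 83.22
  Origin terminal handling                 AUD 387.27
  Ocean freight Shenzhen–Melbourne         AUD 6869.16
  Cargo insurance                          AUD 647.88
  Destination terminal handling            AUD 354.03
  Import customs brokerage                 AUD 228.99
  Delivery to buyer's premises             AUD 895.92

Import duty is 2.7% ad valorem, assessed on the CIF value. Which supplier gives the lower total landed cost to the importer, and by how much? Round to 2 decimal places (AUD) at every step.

Supplier A (CFR):
CIF value = CFR price + insurance = 152025.86 + 647.88 = 152673.74
Import duty = 152673.74 × 2.7% = 4122.19
Buyer bears (A): 647.88 + 354.03 + 228.99 + 895.92 = 2126.82
Landed cost (A) = invoice 152025.86 + 2126.82 + duty 4122.19 = 158274.87
Supplier B (FCA):
CIF value = FCA price + origin terminal + freight + insurance = 149019.46 + 387.27 + 6869.16 + 647.88 = 156923.77
Import duty = 156923.77 × 2.7% = 4236.94
Buyer bears (B): 387.27 + 6869.16 + 647.88 + 354.03 + 228.99 + 895.92 = 9383.25
Landed cost (B) = invoice 149019.46 + 9383.25 + duty 4236.94 = 162639.65
Difference = |158274.87 − 162639.65| = 4364.78

Supplier A is cheaper by AUD 4364.78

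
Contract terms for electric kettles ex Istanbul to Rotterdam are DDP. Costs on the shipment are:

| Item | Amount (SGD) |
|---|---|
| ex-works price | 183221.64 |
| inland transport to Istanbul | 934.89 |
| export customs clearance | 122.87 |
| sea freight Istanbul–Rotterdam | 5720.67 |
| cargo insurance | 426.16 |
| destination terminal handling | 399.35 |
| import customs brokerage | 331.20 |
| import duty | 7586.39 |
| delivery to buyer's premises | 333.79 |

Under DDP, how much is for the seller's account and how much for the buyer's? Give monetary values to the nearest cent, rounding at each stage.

Seller: SGD 199076.96; buyer: SGD 0.00

DDP: the seller bears all costs including import duty.
Seller's account: goods 183221.64 + inland to port 934.89 + export clearance 122.87 + freight 5720.67 + insurance 426.16 + destination terminal 399.35 + brokerage 331.20 + duty 7586.39 + delivery 333.79 = 199076.96
Buyer's account: 0.00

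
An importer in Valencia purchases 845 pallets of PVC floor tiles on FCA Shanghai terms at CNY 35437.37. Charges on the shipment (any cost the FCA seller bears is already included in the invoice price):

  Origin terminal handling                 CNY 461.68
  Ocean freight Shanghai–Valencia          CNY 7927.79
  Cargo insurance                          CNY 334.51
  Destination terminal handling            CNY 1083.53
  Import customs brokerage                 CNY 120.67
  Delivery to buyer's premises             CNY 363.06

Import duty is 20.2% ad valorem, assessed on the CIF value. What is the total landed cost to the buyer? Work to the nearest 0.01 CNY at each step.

FCA: the seller delivers export-cleared goods to the carrier; the buyer bears costs from that point.
CIF value = FCA price + origin terminal + freight + insurance = 35437.37 + 461.68 + 7927.79 + 334.51 = 44161.35
Import duty = 44161.35 × 20.2% = 8920.59
Buyer bears: origin terminal 461.68 + freight 7927.79 + insurance 334.51 + destination terminal 1083.53 + brokerage 120.67 + delivery 363.06 + duty 8920.59 = 19211.83
Landed cost = invoice 35437.37 + 19211.83 = 54649.20

Total landed cost: CNY 54649.20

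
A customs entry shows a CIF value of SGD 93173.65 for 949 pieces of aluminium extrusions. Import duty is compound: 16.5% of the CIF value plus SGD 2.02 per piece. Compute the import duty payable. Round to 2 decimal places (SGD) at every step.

Ad valorem component: 93173.65 × 16.5% = 15373.65
Specific component: 949 × 2.02 = 1916.98
Import duty = 15373.65 + 1916.98 = 17290.63

Import duty: SGD 17290.63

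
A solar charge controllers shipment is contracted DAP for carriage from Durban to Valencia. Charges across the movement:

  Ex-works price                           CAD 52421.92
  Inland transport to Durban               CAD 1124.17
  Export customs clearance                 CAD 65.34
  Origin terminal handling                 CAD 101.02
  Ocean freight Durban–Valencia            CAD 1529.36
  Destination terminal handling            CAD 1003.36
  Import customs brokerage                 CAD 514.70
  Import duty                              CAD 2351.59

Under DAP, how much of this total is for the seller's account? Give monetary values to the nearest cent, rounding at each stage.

DAP: the seller bears all costs to the named destination except import duty and clearance.
Seller's account: goods 52421.92 + inland to port 1124.17 + export clearance 65.34 + origin terminal 101.02 + freight 1529.36 + destination terminal 1003.36 = 56245.17
Buyer's account: brokerage 514.70 + duty 2351.59 = 2866.29

Seller's account: CAD 56245.17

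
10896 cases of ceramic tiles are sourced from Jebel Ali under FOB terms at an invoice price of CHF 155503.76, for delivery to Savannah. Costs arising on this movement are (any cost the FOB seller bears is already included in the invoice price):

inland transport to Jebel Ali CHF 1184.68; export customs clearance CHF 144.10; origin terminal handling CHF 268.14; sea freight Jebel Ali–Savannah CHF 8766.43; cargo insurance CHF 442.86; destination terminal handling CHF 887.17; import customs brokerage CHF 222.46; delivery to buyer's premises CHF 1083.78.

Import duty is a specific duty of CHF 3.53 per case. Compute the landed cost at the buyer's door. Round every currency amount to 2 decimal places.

FOB: the seller bears costs until goods are on board at the origin port; the buyer bears freight, insurance and all costs thereafter.
Already in the invoice (seller's account under FOB): inland to port, export clearance, origin terminal — exclude.
CIF value = FOB price + freight + insurance = 155503.76 + 8766.43 + 442.86 = 164713.05
Import duty = 10896 × 3.53 = 38462.88
Buyer bears: freight 8766.43 + insurance 442.86 + destination terminal 887.17 + brokerage 222.46 + delivery 1083.78 + duty 38462.88 = 49865.58
Landed cost = invoice 155503.76 + 49865.58 = 205369.34

Total landed cost: CHF 205369.34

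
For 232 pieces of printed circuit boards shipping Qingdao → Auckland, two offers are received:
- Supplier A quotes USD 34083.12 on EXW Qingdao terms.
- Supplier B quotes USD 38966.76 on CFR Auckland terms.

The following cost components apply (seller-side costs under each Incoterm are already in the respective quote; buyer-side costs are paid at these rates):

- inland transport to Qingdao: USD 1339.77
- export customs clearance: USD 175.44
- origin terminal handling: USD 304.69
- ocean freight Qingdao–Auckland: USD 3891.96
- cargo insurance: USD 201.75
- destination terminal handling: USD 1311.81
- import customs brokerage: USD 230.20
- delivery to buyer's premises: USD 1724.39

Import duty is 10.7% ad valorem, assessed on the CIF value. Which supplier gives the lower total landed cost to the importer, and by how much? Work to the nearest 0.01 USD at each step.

Supplier A (EXW):
CIF value = EXW price + inland to port + export clearance + origin terminal + freight + insurance = 34083.12 + 1339.77 + 175.44 + 304.69 + 3891.96 + 201.75 = 39996.73
Import duty = 39996.73 × 10.7% = 4279.65
Buyer bears (A): 1339.77 + 175.44 + 304.69 + 3891.96 + 201.75 + 1311.81 + 230.20 + 1724.39 = 9180.01
Landed cost (A) = invoice 34083.12 + 9180.01 + duty 4279.65 = 47542.78
Supplier B (CFR):
CIF value = CFR price + insurance = 38966.76 + 201.75 = 39168.51
Import duty = 39168.51 × 10.7% = 4191.03
Buyer bears (B): 201.75 + 1311.81 + 230.20 + 1724.39 = 3468.15
Landed cost (B) = invoice 38966.76 + 3468.15 + duty 4191.03 = 46625.94
Difference = |47542.78 − 46625.94| = 916.84

Supplier B is cheaper by USD 916.84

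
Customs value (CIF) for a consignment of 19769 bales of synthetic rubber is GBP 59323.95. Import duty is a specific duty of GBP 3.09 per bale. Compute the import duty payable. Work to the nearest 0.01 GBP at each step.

Import duty = 19769 × 3.09 = 61086.21

Import duty: GBP 61086.21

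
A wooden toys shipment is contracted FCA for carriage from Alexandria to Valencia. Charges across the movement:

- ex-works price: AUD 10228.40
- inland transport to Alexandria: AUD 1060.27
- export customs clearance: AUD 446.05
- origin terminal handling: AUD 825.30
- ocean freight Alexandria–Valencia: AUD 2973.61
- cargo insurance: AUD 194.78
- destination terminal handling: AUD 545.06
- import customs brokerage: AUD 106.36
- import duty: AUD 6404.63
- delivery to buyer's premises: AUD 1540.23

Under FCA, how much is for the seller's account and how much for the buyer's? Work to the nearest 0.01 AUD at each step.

Seller: AUD 11734.72; buyer: AUD 12589.97

FCA: the seller delivers export-cleared goods to the carrier; the buyer bears costs from that point.
Seller's account: goods 10228.40 + inland to port 1060.27 + export clearance 446.05 = 11734.72
Buyer's account: origin terminal 825.30 + freight 2973.61 + insurance 194.78 + destination terminal 545.06 + brokerage 106.36 + duty 6404.63 + delivery 1540.23 = 12589.97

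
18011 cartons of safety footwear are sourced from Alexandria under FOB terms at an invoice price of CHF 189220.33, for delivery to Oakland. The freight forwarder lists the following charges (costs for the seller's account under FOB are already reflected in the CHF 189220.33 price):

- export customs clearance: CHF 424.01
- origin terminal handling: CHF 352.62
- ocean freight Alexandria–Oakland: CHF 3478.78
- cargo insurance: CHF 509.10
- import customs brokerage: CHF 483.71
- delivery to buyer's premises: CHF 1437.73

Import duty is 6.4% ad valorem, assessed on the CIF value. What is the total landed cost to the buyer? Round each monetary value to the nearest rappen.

Total landed cost: CHF 207494.98

FOB: the seller bears costs until goods are on board at the origin port; the buyer bears freight, insurance and all costs thereafter.
Already in the invoice (seller's account under FOB): export clearance, origin terminal — exclude.
CIF value = FOB price + freight + insurance = 189220.33 + 3478.78 + 509.10 = 193208.21
Import duty = 193208.21 × 6.4% = 12365.33
Buyer bears: freight 3478.78 + insurance 509.10 + brokerage 483.71 + delivery 1437.73 + duty 12365.33 = 18274.65
Landed cost = invoice 189220.33 + 18274.65 = 207494.98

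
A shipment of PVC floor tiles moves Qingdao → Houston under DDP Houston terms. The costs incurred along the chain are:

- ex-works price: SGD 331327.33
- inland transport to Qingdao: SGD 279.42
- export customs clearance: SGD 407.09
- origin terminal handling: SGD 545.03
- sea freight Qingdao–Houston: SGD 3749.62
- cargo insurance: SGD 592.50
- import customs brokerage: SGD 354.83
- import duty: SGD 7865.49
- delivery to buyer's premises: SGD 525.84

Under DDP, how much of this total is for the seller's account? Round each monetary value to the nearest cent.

Seller's account: SGD 345647.15

DDP: the seller bears all costs including import duty.
Seller's account: goods 331327.33 + inland to port 279.42 + export clearance 407.09 + origin terminal 545.03 + freight 3749.62 + insurance 592.50 + brokerage 354.83 + duty 7865.49 + delivery 525.84 = 345647.15
Buyer's account: 0.00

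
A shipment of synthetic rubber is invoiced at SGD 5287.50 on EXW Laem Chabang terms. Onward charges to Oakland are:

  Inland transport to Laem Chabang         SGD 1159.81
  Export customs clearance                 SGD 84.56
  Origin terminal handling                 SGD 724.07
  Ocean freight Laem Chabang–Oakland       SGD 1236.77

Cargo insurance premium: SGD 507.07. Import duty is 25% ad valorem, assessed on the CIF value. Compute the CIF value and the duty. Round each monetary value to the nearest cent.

CIF value: SGD 8999.78; import duty: SGD 2249.95

CIF = EXW price + pre-shipment costs + freight + insurance
CIF = 5287.50 + 1159.81 + 84.56 + 724.07 + 1236.77 + 507.07 = 8999.78
Import duty = 8999.78 × 25% = 2249.95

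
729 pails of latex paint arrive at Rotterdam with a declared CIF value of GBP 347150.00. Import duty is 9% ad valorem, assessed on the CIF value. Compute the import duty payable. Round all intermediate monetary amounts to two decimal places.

Import duty: GBP 31243.50

Import duty = 347150.00 × 9% = 31243.50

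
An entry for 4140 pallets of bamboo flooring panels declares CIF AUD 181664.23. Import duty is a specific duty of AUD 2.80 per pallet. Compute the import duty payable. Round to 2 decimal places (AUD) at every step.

Import duty = 4140 × 2.80 = 11592.00

Import duty: AUD 11592.00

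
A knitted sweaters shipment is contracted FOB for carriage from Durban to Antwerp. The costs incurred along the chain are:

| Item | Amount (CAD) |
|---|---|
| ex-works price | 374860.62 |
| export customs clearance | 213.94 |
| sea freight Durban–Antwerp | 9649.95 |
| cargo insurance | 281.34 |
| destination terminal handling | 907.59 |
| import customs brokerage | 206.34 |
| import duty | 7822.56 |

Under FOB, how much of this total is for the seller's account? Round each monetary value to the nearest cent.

FOB: the seller bears costs until goods are on board at the origin port; the buyer bears freight, insurance and all costs thereafter.
Seller's account: goods 374860.62 + export clearance 213.94 = 375074.56
Buyer's account: freight 9649.95 + insurance 281.34 + destination terminal 907.59 + brokerage 206.34 + duty 7822.56 = 18867.78

Seller's account: CAD 375074.56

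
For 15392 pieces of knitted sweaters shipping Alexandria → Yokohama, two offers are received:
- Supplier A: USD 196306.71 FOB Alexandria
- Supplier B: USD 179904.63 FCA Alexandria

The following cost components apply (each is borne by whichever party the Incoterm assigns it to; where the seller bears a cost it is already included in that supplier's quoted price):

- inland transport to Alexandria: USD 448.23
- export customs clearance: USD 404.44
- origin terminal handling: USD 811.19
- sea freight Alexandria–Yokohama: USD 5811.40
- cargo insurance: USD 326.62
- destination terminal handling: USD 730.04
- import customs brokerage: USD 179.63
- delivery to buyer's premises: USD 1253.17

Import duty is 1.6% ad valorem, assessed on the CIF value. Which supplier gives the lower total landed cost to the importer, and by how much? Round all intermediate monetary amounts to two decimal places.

Supplier B is cheaper by USD 15840.35

Supplier A (FOB):
CIF value = FOB price + freight + insurance = 196306.71 + 5811.40 + 326.62 = 202444.73
Import duty = 202444.73 × 1.6% = 3239.12
Buyer bears (A): 5811.40 + 326.62 + 730.04 + 179.63 + 1253.17 = 8300.86
Landed cost (A) = invoice 196306.71 + 8300.86 + duty 3239.12 = 207846.69
Supplier B (FCA):
CIF value = FCA price + origin terminal + freight + insurance = 179904.63 + 811.19 + 5811.40 + 326.62 = 186853.84
Import duty = 186853.84 × 1.6% = 2989.66
Buyer bears (B): 811.19 + 5811.40 + 326.62 + 730.04 + 179.63 + 1253.17 = 9112.05
Landed cost (B) = invoice 179904.63 + 9112.05 + duty 2989.66 = 192006.34
Difference = |207846.69 − 192006.34| = 15840.35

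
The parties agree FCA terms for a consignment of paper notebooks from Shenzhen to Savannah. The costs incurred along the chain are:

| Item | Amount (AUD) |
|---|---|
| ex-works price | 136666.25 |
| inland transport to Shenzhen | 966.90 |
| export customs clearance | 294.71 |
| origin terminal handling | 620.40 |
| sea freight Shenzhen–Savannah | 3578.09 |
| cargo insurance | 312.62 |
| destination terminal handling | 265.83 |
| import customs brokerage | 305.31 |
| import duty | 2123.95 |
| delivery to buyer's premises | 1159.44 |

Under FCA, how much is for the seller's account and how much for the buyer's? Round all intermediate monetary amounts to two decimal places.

FCA: the seller delivers export-cleared goods to the carrier; the buyer bears costs from that point.
Seller's account: goods 136666.25 + inland to port 966.90 + export clearance 294.71 = 137927.86
Buyer's account: origin terminal 620.40 + freight 3578.09 + insurance 312.62 + destination terminal 265.83 + brokerage 305.31 + duty 2123.95 + delivery 1159.44 = 8365.64

Seller: AUD 137927.86; buyer: AUD 8365.64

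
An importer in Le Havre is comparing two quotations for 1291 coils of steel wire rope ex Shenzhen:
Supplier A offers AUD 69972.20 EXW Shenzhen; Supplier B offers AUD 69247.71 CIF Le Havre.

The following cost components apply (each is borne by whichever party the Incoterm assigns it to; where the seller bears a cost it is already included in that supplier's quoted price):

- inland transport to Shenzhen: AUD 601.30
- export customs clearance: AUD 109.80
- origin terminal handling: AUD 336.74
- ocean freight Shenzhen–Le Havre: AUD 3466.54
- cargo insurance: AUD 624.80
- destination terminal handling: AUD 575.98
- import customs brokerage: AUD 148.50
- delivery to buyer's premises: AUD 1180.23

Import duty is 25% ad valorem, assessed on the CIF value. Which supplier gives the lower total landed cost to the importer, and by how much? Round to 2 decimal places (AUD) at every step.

Supplier A (EXW):
CIF value = EXW price + inland to port + export clearance + origin terminal + freight + insurance = 69972.20 + 601.30 + 109.80 + 336.74 + 3466.54 + 624.80 = 75111.38
Import duty = 75111.38 × 25% = 18777.85
Buyer bears (A): 601.30 + 109.80 + 336.74 + 3466.54 + 624.80 + 575.98 + 148.50 + 1180.23 = 7043.89
Landed cost (A) = invoice 69972.20 + 7043.89 + duty 18777.85 = 95793.94
Supplier B (CIF):
The CIF price already equals the CIF value: 69247.71
Import duty = 69247.71 × 25% = 17311.93
Buyer bears (B): 575.98 + 148.50 + 1180.23 = 1904.71
Landed cost (B) = invoice 69247.71 + 1904.71 + duty 17311.93 = 88464.35
Difference = |95793.94 − 88464.35| = 7329.59

Supplier B is cheaper by AUD 7329.59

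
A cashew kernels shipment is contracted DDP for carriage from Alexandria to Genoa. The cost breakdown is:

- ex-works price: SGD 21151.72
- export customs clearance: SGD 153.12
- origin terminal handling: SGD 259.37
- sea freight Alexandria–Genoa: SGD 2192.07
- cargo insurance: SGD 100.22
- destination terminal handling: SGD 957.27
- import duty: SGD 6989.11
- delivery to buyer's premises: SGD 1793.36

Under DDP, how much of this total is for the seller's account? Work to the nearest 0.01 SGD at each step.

DDP: the seller bears all costs including import duty.
Seller's account: goods 21151.72 + export clearance 153.12 + origin terminal 259.37 + freight 2192.07 + insurance 100.22 + destination terminal 957.27 + duty 6989.11 + delivery 1793.36 = 33596.24
Buyer's account: 0.00

Seller's account: SGD 33596.24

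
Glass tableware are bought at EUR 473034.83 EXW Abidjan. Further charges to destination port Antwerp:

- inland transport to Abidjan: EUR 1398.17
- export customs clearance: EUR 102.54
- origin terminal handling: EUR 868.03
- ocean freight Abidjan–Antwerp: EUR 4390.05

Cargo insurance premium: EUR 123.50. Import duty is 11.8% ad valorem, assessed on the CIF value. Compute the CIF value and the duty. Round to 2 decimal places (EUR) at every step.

CIF = EXW price + pre-shipment costs + freight + insurance
CIF = 473034.83 + 1398.17 + 102.54 + 868.03 + 4390.05 + 123.50 = 479917.12
Import duty = 479917.12 × 11.8% = 56630.22

CIF value: EUR 479917.12; import duty: EUR 56630.22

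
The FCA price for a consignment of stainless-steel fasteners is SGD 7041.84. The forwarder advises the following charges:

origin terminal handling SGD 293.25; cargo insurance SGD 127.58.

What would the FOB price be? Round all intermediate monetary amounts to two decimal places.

FOB price: SGD 7335.09

Not relevant to the conversion: insurance — on the buyer under both terms; not part of either seller's price.
From FCA to FOB, the seller additionally bears: origin terminal.
FOB price = 7041.84 + 293.25 = 7335.09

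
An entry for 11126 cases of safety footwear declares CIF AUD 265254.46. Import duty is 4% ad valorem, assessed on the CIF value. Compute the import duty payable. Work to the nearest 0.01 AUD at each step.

Import duty: AUD 10610.18

Import duty = 265254.46 × 4% = 10610.18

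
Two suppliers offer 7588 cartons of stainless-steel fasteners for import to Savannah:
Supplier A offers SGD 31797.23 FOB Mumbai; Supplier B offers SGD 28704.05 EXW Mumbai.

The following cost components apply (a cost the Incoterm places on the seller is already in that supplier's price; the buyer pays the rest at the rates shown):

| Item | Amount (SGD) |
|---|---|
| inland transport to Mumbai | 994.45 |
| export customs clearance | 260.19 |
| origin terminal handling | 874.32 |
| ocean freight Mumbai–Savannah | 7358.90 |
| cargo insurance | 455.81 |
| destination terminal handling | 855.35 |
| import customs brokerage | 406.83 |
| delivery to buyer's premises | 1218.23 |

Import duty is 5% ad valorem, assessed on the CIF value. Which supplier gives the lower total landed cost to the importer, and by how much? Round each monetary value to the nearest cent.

Supplier A (FOB):
CIF value = FOB price + freight + insurance = 31797.23 + 7358.90 + 455.81 = 39611.94
Import duty = 39611.94 × 5% = 1980.60
Buyer bears (A): 7358.90 + 455.81 + 855.35 + 406.83 + 1218.23 = 10295.12
Landed cost (A) = invoice 31797.23 + 10295.12 + duty 1980.60 = 44072.95
Supplier B (EXW):
CIF value = EXW price + inland to port + export clearance + origin terminal + freight + insurance = 28704.05 + 994.45 + 260.19 + 874.32 + 7358.90 + 455.81 = 38647.72
Import duty = 38647.72 × 5% = 1932.39
Buyer bears (B): 994.45 + 260.19 + 874.32 + 7358.90 + 455.81 + 855.35 + 406.83 + 1218.23 = 12424.08
Landed cost (B) = invoice 28704.05 + 12424.08 + duty 1932.39 = 43060.52
Difference = |44072.95 − 43060.52| = 1012.43

Supplier B is cheaper by SGD 1012.43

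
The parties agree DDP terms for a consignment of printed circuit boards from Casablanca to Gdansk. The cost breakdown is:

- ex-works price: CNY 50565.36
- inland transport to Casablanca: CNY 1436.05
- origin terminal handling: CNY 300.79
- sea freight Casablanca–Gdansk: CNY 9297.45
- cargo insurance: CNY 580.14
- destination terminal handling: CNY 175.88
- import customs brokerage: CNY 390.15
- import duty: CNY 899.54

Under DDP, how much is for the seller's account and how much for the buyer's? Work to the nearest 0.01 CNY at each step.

DDP: the seller bears all costs including import duty.
Seller's account: goods 50565.36 + inland to port 1436.05 + origin terminal 300.79 + freight 9297.45 + insurance 580.14 + destination terminal 175.88 + brokerage 390.15 + duty 899.54 = 63645.36
Buyer's account: 0.00

Seller: CNY 63645.36; buyer: CNY 0.00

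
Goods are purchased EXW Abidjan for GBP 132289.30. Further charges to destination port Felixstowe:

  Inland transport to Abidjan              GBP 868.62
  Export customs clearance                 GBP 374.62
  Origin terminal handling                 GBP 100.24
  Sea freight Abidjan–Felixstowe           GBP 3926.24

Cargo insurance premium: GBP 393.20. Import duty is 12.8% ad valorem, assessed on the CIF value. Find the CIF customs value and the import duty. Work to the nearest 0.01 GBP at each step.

CIF = EXW price + pre-shipment costs + freight + insurance
CIF = 132289.30 + 868.62 + 374.62 + 100.24 + 3926.24 + 393.20 = 137952.22
Import duty = 137952.22 × 12.8% = 17657.88

CIF value: GBP 137952.22; import duty: GBP 17657.88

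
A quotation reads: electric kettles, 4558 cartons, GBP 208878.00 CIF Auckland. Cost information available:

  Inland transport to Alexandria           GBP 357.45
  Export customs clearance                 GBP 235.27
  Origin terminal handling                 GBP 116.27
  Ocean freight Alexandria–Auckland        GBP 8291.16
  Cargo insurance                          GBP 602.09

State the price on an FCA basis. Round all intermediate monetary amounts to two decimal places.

Not relevant to the conversion: export clearance, inland to port — on the seller under both CIF and FCA; already in the CIF price and stays in the FCA price.
From CIF to FCA, the seller no longer bears: origin terminal, freight, insurance.
FCA price = 208878.00 − 116.27 − 8291.16 − 602.09 = 199868.48

FCA price: GBP 199868.48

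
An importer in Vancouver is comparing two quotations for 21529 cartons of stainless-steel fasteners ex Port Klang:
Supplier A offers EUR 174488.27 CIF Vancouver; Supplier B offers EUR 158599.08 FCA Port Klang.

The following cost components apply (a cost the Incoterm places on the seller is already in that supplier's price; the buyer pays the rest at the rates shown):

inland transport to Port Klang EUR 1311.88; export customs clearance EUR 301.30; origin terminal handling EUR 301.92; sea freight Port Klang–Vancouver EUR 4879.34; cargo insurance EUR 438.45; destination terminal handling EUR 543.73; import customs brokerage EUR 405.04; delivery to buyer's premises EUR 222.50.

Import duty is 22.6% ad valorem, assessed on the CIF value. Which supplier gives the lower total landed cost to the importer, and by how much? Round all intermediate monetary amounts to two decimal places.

Supplier A (CIF):
The CIF price already equals the CIF value: 174488.27
Import duty = 174488.27 × 22.6% = 39434.35
Buyer bears (A): 543.73 + 405.04 + 222.50 = 1171.27
Landed cost (A) = invoice 174488.27 + 1171.27 + duty 39434.35 = 215093.89
Supplier B (FCA):
CIF value = FCA price + origin terminal + freight + insurance = 158599.08 + 301.92 + 4879.34 + 438.45 = 164218.79
Import duty = 164218.79 × 22.6% = 37113.45
Buyer bears (B): 301.92 + 4879.34 + 438.45 + 543.73 + 405.04 + 222.50 = 6790.98
Landed cost (B) = invoice 158599.08 + 6790.98 + duty 37113.45 = 202503.51
Difference = |215093.89 − 202503.51| = 12590.38

Supplier B is cheaper by EUR 12590.38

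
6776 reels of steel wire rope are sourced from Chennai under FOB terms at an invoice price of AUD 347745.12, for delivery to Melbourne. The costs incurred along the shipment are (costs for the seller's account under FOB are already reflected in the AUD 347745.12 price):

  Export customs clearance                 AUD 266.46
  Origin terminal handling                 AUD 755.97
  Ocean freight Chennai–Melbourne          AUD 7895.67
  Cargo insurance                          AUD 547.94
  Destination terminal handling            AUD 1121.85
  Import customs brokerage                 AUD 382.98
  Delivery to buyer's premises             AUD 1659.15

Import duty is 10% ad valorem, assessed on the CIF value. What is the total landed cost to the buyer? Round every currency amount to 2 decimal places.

FOB: the seller bears costs until goods are on board at the origin port; the buyer bears freight, insurance and all costs thereafter.
Already in the invoice (seller's account under FOB): export clearance, origin terminal — exclude.
CIF value = FOB price + freight + insurance = 347745.12 + 7895.67 + 547.94 = 356188.73
Import duty = 356188.73 × 10% = 35618.87
Buyer bears: freight 7895.67 + insurance 547.94 + destination terminal 1121.85 + brokerage 382.98 + delivery 1659.15 + duty 35618.87 = 47226.46
Landed cost = invoice 347745.12 + 47226.46 = 394971.58

Total landed cost: AUD 394971.58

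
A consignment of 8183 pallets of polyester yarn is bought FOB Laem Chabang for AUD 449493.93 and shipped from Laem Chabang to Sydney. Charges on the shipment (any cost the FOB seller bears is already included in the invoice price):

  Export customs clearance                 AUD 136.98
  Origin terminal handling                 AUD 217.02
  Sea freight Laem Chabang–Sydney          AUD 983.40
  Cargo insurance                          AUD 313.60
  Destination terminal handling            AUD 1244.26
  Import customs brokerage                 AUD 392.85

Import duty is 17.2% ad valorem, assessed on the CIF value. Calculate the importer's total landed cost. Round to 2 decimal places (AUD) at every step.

Total landed cost: AUD 529964.08

FOB: the seller bears costs until goods are on board at the origin port; the buyer bears freight, insurance and all costs thereafter.
Already in the invoice (seller's account under FOB): export clearance, origin terminal — exclude.
CIF value = FOB price + freight + insurance = 449493.93 + 983.40 + 313.60 = 450790.93
Import duty = 450790.93 × 17.2% = 77536.04
Buyer bears: freight 983.40 + insurance 313.60 + destination terminal 1244.26 + brokerage 392.85 + duty 77536.04 = 80470.15
Landed cost = invoice 449493.93 + 80470.15 = 529964.08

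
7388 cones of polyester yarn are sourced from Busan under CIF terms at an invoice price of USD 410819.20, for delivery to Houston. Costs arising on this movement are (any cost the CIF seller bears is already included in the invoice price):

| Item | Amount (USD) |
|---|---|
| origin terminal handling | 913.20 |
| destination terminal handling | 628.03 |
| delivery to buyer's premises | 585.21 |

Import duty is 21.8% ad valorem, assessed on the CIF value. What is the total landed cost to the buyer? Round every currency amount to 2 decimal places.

Total landed cost: USD 501591.03

CIF: the seller pays costs through ocean freight and marine insurance to the destination port.
Already in the invoice (seller's account under CIF): origin terminal — exclude.
The CIF price already equals the CIF value: 410819.20
Import duty = 410819.20 × 21.8% = 89558.59
Buyer bears: destination terminal 628.03 + delivery 585.21 + duty 89558.59 = 90771.83
Landed cost = invoice 410819.20 + 90771.83 = 501591.03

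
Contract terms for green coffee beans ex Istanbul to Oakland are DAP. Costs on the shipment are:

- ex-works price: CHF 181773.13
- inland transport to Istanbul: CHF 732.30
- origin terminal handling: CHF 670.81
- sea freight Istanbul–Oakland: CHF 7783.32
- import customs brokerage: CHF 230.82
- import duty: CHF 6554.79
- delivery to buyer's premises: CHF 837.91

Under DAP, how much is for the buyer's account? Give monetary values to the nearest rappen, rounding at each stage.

DAP: the seller bears all costs to the named destination except import duty and clearance.
Seller's account: goods 181773.13 + inland to port 732.30 + origin terminal 670.81 + freight 7783.32 + delivery 837.91 = 191797.47
Buyer's account: brokerage 230.82 + duty 6554.79 = 6785.61

Buyer's account: CHF 6785.61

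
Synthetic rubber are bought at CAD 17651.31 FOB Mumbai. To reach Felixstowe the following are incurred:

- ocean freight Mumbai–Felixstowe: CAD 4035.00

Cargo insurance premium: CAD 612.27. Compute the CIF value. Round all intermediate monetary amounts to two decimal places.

CIF value: CAD 22298.58

CIF = FOB price + freight + insurance
CIF = 17651.31 + 4035.00 + 612.27 = 22298.58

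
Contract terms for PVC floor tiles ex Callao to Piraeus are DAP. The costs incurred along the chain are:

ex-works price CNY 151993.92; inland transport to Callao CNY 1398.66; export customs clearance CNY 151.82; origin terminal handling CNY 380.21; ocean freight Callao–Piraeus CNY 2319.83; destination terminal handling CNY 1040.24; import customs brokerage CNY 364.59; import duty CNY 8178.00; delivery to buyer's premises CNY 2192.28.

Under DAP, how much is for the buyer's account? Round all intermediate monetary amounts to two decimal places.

Buyer's account: CNY 8542.59

DAP: the seller bears all costs to the named destination except import duty and clearance.
Seller's account: goods 151993.92 + inland to port 1398.66 + export clearance 151.82 + origin terminal 380.21 + freight 2319.83 + destination terminal 1040.24 + delivery 2192.28 = 159476.96
Buyer's account: brokerage 364.59 + duty 8178.00 = 8542.59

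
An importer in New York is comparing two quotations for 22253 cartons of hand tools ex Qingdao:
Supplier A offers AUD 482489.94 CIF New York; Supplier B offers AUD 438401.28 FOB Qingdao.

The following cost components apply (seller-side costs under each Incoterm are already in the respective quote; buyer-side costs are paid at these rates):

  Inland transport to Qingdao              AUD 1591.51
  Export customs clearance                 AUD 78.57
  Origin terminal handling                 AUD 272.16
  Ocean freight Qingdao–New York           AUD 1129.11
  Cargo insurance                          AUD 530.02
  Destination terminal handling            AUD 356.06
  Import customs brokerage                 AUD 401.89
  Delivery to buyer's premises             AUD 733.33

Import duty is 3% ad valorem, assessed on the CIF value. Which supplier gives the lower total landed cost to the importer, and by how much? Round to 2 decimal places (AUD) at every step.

Supplier A (CIF):
The CIF price already equals the CIF value: 482489.94
Import duty = 482489.94 × 3% = 14474.70
Buyer bears (A): 356.06 + 401.89 + 733.33 = 1491.28
Landed cost (A) = invoice 482489.94 + 1491.28 + duty 14474.70 = 498455.92
Supplier B (FOB):
CIF value = FOB price + freight + insurance = 438401.28 + 1129.11 + 530.02 = 440060.41
Import duty = 440060.41 × 3% = 13201.81
Buyer bears (B): 1129.11 + 530.02 + 356.06 + 401.89 + 733.33 = 3150.41
Landed cost (B) = invoice 438401.28 + 3150.41 + duty 13201.81 = 454753.50
Difference = |498455.92 − 454753.50| = 43702.42

Supplier B is cheaper by AUD 43702.42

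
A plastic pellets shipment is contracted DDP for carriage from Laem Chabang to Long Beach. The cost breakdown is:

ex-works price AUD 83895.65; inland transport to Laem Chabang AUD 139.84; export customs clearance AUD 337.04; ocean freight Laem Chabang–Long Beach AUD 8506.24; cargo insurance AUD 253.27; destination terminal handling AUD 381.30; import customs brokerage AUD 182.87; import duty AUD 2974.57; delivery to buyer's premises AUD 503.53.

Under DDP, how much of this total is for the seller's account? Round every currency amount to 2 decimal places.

DDP: the seller bears all costs including import duty.
Seller's account: goods 83895.65 + inland to port 139.84 + export clearance 337.04 + freight 8506.24 + insurance 253.27 + destination terminal 381.30 + brokerage 182.87 + duty 2974.57 + delivery 503.53 = 97174.31
Buyer's account: 0.00

Seller's account: AUD 97174.31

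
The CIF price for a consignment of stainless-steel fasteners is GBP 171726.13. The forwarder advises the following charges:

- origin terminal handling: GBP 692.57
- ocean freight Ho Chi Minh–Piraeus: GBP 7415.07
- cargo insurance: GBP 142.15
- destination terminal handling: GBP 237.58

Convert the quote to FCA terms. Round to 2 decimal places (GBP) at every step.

FCA price: GBP 163476.34

Not relevant to the conversion: destination terminal — on the buyer under both terms; not part of either seller's price.
From CIF to FCA, the seller no longer bears: origin terminal, freight, insurance.
FCA price = 171726.13 − 692.57 − 7415.07 − 142.15 = 163476.34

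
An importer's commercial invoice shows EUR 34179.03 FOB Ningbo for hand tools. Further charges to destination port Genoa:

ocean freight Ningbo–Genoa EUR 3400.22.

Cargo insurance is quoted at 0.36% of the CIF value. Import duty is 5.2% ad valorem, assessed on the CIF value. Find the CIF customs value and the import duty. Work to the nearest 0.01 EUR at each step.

Let C be the CIF value. C = FOB price + freight + 0.36% × C
C − 0.36% × C = 34179.03 + 3400.22
0.9964 × C = 37579.25
C = 37579.25 / 0.9964 = 37715.02
Insurance premium = 0.36% × 37715.02 = 135.77
Import duty = 37715.02 × 5.2% = 1961.18

CIF value: EUR 37715.02; import duty: EUR 1961.18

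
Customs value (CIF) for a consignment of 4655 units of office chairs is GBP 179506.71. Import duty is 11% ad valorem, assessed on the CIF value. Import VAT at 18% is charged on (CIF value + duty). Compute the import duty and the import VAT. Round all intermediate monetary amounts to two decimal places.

Import duty = 179506.71 × 11% = 19745.74
VAT base = CIF + duty = 179506.71 + 19745.74 = 199252.45
Import VAT = 199252.45 × 18% = 35865.44

Import duty: GBP 19745.74; import VAT: GBP 35865.44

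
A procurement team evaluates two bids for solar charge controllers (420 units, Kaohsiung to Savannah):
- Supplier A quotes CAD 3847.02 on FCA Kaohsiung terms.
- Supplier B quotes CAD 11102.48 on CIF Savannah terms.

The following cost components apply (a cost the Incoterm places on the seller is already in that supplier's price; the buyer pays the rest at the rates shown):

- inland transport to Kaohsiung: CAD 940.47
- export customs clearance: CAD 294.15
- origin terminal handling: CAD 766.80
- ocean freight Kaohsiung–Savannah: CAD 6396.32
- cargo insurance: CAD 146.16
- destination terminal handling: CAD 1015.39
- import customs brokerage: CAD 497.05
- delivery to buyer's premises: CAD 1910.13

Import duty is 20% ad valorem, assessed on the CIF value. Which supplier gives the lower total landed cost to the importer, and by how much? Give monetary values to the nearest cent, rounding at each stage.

Supplier B is cheaper by CAD 64.58

Supplier A (FCA):
CIF value = FCA price + origin terminal + freight + insurance = 3847.02 + 766.80 + 6396.32 + 146.16 = 11156.30
Import duty = 11156.30 × 20% = 2231.26
Buyer bears (A): 766.80 + 6396.32 + 146.16 + 1015.39 + 497.05 + 1910.13 = 10731.85
Landed cost (A) = invoice 3847.02 + 10731.85 + duty 2231.26 = 16810.13
Supplier B (CIF):
The CIF price already equals the CIF value: 11102.48
Import duty = 11102.48 × 20% = 2220.50
Buyer bears (B): 1015.39 + 497.05 + 1910.13 = 3422.57
Landed cost (B) = invoice 11102.48 + 3422.57 + duty 2220.50 = 16745.55
Difference = |16810.13 − 16745.55| = 64.58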